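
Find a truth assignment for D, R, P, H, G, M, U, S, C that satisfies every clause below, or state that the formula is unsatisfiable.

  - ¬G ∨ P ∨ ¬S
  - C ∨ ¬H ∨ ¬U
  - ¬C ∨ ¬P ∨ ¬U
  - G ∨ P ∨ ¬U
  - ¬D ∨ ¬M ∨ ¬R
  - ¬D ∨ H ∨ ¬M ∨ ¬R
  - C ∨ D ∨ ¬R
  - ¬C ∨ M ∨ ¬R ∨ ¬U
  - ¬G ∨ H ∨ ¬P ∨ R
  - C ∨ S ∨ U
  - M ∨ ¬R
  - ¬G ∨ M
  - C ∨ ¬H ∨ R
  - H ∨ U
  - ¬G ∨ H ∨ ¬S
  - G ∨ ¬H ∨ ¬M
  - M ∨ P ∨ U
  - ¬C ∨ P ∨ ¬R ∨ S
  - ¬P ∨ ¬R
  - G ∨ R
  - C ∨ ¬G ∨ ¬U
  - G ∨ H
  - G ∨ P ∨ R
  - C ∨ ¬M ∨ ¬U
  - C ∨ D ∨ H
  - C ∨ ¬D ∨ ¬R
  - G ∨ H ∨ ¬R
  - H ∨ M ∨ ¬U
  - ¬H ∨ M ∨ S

D = True, R = False, P = False, H = False, G = True, M = True, U = True, S = False, C = True

Set D = True.
Try R = True:
  (¬D ∨ ¬M ∨ ¬R) forces M = False.
  clause (M ∨ ¬R) is falsified — backtrack.
So R = False.
  then (G ∨ R) forces G = True.
  then (¬G ∨ M) forces M = True.
Set P = False.
  then (¬G ∨ P ∨ ¬S) forces S = False.
Set H = False.
  then (H ∨ U) forces U = True.
  then (C ∨ ¬G ∨ ¬U) forces C = True.
All clauses satisfied.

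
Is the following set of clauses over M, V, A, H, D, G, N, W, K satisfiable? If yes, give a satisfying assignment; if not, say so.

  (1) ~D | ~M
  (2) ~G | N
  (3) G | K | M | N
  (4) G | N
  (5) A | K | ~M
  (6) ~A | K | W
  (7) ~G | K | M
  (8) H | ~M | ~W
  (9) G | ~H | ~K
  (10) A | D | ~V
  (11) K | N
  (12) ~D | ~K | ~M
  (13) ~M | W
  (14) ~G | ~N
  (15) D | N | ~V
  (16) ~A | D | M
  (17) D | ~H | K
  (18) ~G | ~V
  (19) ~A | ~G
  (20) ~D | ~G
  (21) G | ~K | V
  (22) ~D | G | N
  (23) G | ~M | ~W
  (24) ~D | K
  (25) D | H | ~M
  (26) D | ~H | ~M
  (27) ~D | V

M: False, V: False, A: False, H: False, D: False, G: False, N: True, W: True, K: False

Set M = False.
Set V = False.
  then (~D | V) forces D = False.
  then (~A | D | M) forces A = False.
Try H = True:
  (D | ~H | K) forces K = True.
  (G | ~H | ~K) forces G = True.
  (~G | N) forces N = True.
  clause (~G | ~N) is falsified — backtrack.
So H = False.
Set G = False.
  then (G | N) forces N = True.
  then (G | ~K | V) forces K = False.
Set W = True.
All clauses satisfied.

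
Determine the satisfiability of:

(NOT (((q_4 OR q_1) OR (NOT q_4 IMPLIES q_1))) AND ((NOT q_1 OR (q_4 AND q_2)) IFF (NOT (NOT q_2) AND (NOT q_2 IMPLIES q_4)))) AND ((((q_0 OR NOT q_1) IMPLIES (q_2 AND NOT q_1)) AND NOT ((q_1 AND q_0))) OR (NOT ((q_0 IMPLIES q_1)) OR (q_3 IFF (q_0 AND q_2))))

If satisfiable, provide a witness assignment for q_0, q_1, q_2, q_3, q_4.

q_0 = True, q_1 = False, q_2 = True, q_3 = False, q_4 = False

  NOT (((q_4 OR q_1) OR (NOT q_4 IMPLIES q_1))) AND ((NOT q_1 OR (q_4 AND q_2)) IFF (NOT (NOT q_2) AND (NOT q_2 IMPLIES q_4))) = True
    NOT (((q_4 OR q_1) OR (NOT q_4 IMPLIES q_1))) = True
      (q_4 OR q_1) OR (NOT q_4 IMPLIES q_1) = False
        q_4 OR q_1 = False
        NOT q_4 IMPLIES q_1 = False
          NOT q_4 = True
    (NOT q_1 OR (q_4 AND q_2)) IFF (NOT (NOT q_2) AND (NOT q_2 IMPLIES q_4)) = True
      NOT q_1 OR (q_4 AND q_2) = True
        NOT q_1 = True
        q_4 AND q_2 = False
      NOT (NOT q_2) AND (NOT q_2 IMPLIES q_4) = True
        NOT (NOT q_2) = True
          NOT q_2 = False
        NOT q_2 IMPLIES q_4 = True
          NOT q_2 = False
  (((q_0 OR NOT q_1) IMPLIES (q_2 AND NOT q_1)) AND NOT ((q_1 AND q_0))) OR (NOT ((q_0 IMPLIES q_1)) OR (q_3 IFF (q_0 AND q_2))) = True
    ((q_0 OR NOT q_1) IMPLIES (q_2 AND NOT q_1)) AND NOT ((q_1 AND q_0)) = True
      (q_0 OR NOT q_1) IMPLIES (q_2 AND NOT q_1) = True
        q_0 OR NOT q_1 = True
          NOT q_1 = True
        q_2 AND NOT q_1 = True
          NOT q_1 = True
      NOT ((q_1 AND q_0)) = True
        q_1 AND q_0 = False
    NOT ((q_0 IMPLIES q_1)) OR (q_3 IFF (q_0 AND q_2)) = True
      NOT ((q_0 IMPLIES q_1)) = True
        q_0 IMPLIES q_1 = False
      q_3 IFF (q_0 AND q_2) = False
        q_0 AND q_2 = True
Both conjuncts True, so the formula holds.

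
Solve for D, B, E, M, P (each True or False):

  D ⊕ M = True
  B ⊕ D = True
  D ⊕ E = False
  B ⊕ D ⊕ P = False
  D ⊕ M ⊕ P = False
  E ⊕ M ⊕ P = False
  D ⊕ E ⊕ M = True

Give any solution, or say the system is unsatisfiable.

D: False, B: True, E: False, M: True, P: True

D ⊕ M = F ⊕ T = True ✓
B ⊕ D = T ⊕ F = True ✓
D ⊕ E = F ⊕ F = False ✓
B ⊕ D ⊕ P = T ⊕ F ⊕ T = False ✓
D ⊕ M ⊕ P = F ⊕ T ⊕ T = False ✓
E ⊕ M ⊕ P = F ⊕ T ⊕ T = False ✓
D ⊕ E ⊕ M = F ⊕ F ⊕ T = True ✓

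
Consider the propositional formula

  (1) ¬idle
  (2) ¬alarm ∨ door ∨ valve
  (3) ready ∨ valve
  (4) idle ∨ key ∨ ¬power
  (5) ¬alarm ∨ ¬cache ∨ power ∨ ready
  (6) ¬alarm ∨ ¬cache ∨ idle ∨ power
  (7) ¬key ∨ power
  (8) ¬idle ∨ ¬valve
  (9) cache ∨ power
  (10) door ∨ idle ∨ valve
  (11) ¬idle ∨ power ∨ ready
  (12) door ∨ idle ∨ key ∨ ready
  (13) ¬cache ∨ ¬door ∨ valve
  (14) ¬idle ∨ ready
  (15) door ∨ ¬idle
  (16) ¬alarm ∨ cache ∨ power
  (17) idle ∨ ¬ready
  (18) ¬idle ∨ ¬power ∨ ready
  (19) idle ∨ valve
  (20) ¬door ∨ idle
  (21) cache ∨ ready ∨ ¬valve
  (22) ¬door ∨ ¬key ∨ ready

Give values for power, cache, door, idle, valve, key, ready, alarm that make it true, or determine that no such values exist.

power = True, cache = True, door = False, idle = False, valve = True, key = True, ready = False, alarm = True

Unit clause (¬idle) forces idle = False.
In (idle ∨ ¬ready) only ¬ready is left, so ready = False.
In (idle ∨ valve) only valve is left, so valve = True.
In (¬door ∨ idle) only ¬door is left, so door = False.
In (cache ∨ ready ∨ ¬valve) only cache is left, so cache = True.
In (door ∨ idle ∨ key ∨ ready) only key is left, so key = True.
In (¬key ∨ power) only power is left, so power = True.
Set alarm = True.
All clauses satisfied.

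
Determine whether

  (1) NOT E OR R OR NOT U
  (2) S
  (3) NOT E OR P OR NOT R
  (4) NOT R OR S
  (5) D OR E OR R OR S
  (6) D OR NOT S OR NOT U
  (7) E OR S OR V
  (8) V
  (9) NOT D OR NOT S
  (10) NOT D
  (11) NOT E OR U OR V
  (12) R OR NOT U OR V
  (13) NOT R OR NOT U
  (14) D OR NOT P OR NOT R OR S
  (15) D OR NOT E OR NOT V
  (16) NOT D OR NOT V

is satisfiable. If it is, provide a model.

E: False, V: True, D: False, S: True, P: True, U: False, R: True

Unit clause (S) forces S = True.
Unit clause (V) forces V = True.
In (NOT D OR NOT S) only NOT D is left, so D = False.
In (D OR NOT E OR NOT V) only NOT E is left, so E = False.
In (D OR NOT S OR NOT U) only NOT U is left, so U = False.
Set P = True.
Set R = True.
All clauses satisfied.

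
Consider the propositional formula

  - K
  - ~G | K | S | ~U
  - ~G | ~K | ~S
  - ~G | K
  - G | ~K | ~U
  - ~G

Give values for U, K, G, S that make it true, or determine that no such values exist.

U=F, K=T, G=F, S=T

Unit clause (K) forces K = True.
Unit clause (~G) forces G = False.
In (G | ~K | ~U) only ~U is left, so U = False.
Set S = True.
Check each clause:
  (K): K holds.
  (~G | K | S | ~U): ~G holds.
  (~G | ~K | ~S): ~G holds.
  (~G | K): ~G holds.
  (G | ~K | ~U): ~U holds.
  (~G): ~G holds.
All clauses satisfied.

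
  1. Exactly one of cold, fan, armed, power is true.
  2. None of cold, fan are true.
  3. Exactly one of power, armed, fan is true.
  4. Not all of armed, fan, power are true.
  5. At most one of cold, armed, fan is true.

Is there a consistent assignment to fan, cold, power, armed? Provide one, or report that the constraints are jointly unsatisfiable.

fan=F, cold=F, power=T, armed=F

  (1) {cold, fan, armed, power}: 1 true — exactly one ✓
  (2) {cold, fan}: 0 true — none ✓
  (3) {power, armed, fan}: 1 true — exactly one ✓
  (4) {armed, fan, power}: 1/3 true — not all ✓
  (5) {cold, armed, fan}: 0 true — at most one ✓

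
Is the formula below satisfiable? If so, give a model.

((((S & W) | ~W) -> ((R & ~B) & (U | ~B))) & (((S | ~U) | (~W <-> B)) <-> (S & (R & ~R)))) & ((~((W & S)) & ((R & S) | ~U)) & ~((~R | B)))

Case B = True: the conjunct ~((~R | B)) becomes ~((~R | True)) = False.
Case B = False: the formula simplifies to ((((S & W) | ~W) -> R) & (((S | ~U) | W) <-> (S & (R & ~R)))) & ((~((W & S)) & ((R & S) | ~U)) & ~(~R)).
  R = True: simplifies to ~(((S | ~U) | W)) & (~((W & S)) & (S | ~U)).
    S = True: the conjunct ~(((S | ~U) | W)) becomes ~((True | W)) = False.
    S = False: simplifies to ~((~U | W)) & ~U.
      U = True: the conjunct ~U is False.
      U = False: the conjunct ~((~U | W)) becomes ~((True | W)) = False.
  R = False: the conjunct ~(~R) becomes ~(~False) = False.
Both cases fail — unsatisfiable.

Unsatisfiable — no assignment works.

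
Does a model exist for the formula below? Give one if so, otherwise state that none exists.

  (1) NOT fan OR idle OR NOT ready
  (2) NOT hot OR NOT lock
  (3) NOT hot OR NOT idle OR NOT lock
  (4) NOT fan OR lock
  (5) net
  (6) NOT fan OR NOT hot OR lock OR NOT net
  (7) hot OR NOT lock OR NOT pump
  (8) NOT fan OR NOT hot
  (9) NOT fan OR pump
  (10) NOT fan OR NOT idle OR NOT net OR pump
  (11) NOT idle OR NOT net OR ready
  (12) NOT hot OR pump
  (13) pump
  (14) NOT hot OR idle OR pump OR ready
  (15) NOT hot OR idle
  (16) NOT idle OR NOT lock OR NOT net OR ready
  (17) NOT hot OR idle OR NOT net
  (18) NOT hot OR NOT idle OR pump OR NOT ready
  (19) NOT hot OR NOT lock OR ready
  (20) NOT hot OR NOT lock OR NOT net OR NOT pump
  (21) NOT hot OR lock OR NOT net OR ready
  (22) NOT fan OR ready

hot: False; ready: False; fan: False; lock: False; pump: True; net: True; idle: False

Unit clause (net) forces net = True.
Unit clause (pump) forces pump = True.
Set hot = False.
  then (hot OR NOT lock OR NOT pump) forces lock = False.
  then (NOT fan OR lock) forces fan = False.
Set ready = False.
  then (NOT idle OR NOT net OR ready) forces idle = False.
All clauses satisfied.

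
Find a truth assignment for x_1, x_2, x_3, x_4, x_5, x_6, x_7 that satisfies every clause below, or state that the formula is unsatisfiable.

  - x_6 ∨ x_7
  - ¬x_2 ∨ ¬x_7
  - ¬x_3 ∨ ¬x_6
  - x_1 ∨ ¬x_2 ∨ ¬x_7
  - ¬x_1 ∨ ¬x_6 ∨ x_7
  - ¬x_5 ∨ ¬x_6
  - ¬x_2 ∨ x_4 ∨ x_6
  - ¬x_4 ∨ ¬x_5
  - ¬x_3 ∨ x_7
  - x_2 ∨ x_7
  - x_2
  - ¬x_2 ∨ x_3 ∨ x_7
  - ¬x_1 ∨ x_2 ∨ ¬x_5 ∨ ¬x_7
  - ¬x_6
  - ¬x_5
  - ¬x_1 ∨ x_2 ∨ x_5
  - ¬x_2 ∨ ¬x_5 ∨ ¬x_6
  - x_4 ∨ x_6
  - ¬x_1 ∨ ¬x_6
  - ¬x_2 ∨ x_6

UNSATISFIABLE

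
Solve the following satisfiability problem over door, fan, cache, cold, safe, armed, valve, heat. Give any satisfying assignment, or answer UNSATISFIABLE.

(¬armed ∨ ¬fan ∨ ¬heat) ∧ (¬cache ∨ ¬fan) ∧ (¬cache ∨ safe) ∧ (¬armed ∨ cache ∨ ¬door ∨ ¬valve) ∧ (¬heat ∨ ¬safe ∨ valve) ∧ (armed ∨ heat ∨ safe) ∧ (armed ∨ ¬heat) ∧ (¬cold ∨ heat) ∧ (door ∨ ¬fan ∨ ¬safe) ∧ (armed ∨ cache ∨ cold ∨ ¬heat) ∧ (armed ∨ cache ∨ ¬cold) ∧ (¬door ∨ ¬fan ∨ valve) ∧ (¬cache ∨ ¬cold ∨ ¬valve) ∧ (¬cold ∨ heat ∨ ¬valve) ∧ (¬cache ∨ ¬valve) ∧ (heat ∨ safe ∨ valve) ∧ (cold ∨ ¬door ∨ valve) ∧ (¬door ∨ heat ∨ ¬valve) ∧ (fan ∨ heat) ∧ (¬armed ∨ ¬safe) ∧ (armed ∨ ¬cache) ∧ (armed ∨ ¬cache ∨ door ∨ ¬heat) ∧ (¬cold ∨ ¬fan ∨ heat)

Set door = False.
Set fan = False.
  then (fan ∨ heat) forces heat = True.
  then (armed ∨ ¬heat) forces armed = True.
  then (¬armed ∨ ¬safe) forces safe = False.
  then (¬cache ∨ safe) forces cache = False.
Set cold = True.
Set valve = False.
All clauses satisfied.

door = False, fan = False, cache = False, cold = True, safe = False, armed = True, valve = False, heat = True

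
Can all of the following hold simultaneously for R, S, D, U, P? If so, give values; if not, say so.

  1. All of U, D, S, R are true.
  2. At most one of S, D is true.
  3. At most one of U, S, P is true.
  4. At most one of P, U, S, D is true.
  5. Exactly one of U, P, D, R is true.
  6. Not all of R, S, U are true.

UNSATISFIABLE

Case R = True:
  (1) forces U = True.
  Constraint (5) is violated (U=T, R=T) — contradiction.
Case R = False:
  Constraint (1) is violated (R=F) — contradiction.
Both cases fail — unsatisfiable.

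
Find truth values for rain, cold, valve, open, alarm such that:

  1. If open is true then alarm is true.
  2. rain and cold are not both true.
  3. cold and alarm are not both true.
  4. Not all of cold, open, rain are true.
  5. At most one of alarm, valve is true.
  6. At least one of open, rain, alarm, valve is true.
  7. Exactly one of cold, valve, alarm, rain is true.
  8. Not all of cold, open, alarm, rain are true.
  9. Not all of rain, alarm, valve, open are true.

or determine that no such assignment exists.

rain: True, cold: False, valve: False, open: False, alarm: False

  (1) open=F ⇒ alarm: vacuous ✓
  (2) rain=T, cold=F — not both ✓
  (3) cold=F, alarm=F — not both ✓
  (4) {cold, open, rain}: 1/3 true — not all ✓
  (5) {alarm, valve}: 0 true — at most one ✓
  (6) {open, rain, alarm, valve}: 1 true — at least one ✓
  (7) {cold, valve, alarm, rain}: 1 true — exactly one ✓
  (8) {cold, open, alarm, rain}: 1/4 true — not all ✓
  (9) {rain, alarm, valve, open}: 1/4 true — not all ✓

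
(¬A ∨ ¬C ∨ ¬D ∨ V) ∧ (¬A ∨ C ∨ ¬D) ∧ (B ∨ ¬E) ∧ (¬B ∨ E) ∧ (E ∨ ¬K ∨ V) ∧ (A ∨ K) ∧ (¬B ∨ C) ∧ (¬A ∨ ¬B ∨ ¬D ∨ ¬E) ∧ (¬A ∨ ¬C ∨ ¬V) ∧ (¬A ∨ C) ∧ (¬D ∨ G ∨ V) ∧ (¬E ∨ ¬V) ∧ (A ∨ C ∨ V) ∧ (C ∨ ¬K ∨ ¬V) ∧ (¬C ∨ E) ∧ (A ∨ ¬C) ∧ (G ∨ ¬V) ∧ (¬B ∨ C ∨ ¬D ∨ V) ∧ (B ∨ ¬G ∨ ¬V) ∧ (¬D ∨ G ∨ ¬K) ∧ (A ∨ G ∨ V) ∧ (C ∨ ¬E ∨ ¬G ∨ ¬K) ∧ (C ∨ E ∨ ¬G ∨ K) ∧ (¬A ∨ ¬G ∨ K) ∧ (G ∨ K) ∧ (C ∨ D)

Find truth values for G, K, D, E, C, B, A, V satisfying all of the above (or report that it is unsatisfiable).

G=F; K=T; D=F; E=T; C=T; B=T; A=T; V=F

Set G = False.
  then (G ∨ ¬V) forces V = False.
  then (A ∨ G ∨ V) forces A = True.
  then (G ∨ K) forces K = True.
  then (E ∨ ¬K ∨ V) forces E = True.
  then (¬A ∨ C) forces C = True.
  then (¬D ∨ G ∨ V) forces D = False.
  then (B ∨ ¬E) forces B = True.
All clauses satisfied.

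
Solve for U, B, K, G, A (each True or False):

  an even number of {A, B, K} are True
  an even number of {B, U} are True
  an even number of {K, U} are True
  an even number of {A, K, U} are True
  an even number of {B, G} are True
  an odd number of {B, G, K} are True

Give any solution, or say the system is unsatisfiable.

U = True; B = True; K = True; G = True; A = False

{A, B, K}: 2 true → even ✓
{B, U}: 2 true → even ✓
{K, U}: 2 true → even ✓
{A, K, U}: 2 true → even ✓
{B, G}: 2 true → even ✓
{B, G, K}: 3 true → odd ✓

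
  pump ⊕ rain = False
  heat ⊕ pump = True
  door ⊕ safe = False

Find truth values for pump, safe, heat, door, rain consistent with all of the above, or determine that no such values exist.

pump=T, safe=T, heat=F, door=T, rain=T

pump ⊕ rain = T ⊕ T = False ✓
heat ⊕ pump = F ⊕ T = True ✓
door ⊕ safe = T ⊕ T = False ✓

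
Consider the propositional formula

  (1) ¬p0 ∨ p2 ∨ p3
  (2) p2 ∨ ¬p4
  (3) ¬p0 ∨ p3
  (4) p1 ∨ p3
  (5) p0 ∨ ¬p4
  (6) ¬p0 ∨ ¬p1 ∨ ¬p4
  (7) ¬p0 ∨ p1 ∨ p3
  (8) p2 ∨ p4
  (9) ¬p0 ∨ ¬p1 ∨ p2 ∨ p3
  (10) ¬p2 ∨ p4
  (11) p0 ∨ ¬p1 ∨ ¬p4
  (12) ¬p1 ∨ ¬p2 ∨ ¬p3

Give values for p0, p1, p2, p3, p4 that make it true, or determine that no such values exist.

Try p0 = False:
  (p0 ∨ ¬p4) forces p4 = False.
  (p2 ∨ p4) forces p2 = True.
  clause (¬p2 ∨ p4) is falsified — backtrack.
So p0 = True.
  then (¬p0 ∨ p3) forces p3 = True.
Try p1 = True:
  (¬p0 ∨ ¬p1 ∨ ¬p4) forces p4 = False.
  (p2 ∨ p4) forces p2 = True.
  clause (¬p2 ∨ p4) is falsified — backtrack.
So p1 = False.
Try p2 = False:
  (p2 ∨ ¬p4) forces p4 = False.
  clause (p2 ∨ p4) is falsified — backtrack.
So p2 = True.
  then (¬p2 ∨ p4) forces p4 = True.
All clauses satisfied.

p0 = True; p1 = False; p2 = True; p3 = True; p4 = True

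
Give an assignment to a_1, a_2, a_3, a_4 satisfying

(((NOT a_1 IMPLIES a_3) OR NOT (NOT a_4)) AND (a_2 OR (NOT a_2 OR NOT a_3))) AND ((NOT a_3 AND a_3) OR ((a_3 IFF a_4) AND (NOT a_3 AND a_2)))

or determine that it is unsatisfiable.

a_1 = True, a_2 = True, a_3 = False, a_4 = False

  ((NOT a_1 IMPLIES a_3) OR NOT (NOT a_4)) AND (a_2 OR (NOT a_2 OR NOT a_3)) = True
    (NOT a_1 IMPLIES a_3) OR NOT (NOT a_4) = True
      NOT a_1 IMPLIES a_3 = True
        NOT a_1 = False
      NOT (NOT a_4) = False
        NOT a_4 = True
    a_2 OR (NOT a_2 OR NOT a_3) = True
      NOT a_2 OR NOT a_3 = True
        NOT a_2 = False
        NOT a_3 = True
  (NOT a_3 AND a_3) OR ((a_3 IFF a_4) AND (NOT a_3 AND a_2)) = True
    NOT a_3 AND a_3 = False
      NOT a_3 = True
    (a_3 IFF a_4) AND (NOT a_3 AND a_2) = True
      a_3 IFF a_4 = True
      NOT a_3 AND a_2 = True
        NOT a_3 = True
Both conjuncts True, so the formula holds.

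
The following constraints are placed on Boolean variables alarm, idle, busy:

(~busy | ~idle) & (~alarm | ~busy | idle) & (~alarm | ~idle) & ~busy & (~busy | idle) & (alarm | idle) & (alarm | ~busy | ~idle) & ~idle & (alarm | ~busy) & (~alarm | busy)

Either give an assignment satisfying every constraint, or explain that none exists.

Case idle = True:
  Clause (~idle) is falsified — contradiction.
Case idle = False:
  (~busy) forces busy = False.
  (alarm | idle) forces alarm = True.
  Clause (~alarm | busy) is falsified — contradiction.
Both cases fail, so the formula is unsatisfiable.

No satisfying assignment exists.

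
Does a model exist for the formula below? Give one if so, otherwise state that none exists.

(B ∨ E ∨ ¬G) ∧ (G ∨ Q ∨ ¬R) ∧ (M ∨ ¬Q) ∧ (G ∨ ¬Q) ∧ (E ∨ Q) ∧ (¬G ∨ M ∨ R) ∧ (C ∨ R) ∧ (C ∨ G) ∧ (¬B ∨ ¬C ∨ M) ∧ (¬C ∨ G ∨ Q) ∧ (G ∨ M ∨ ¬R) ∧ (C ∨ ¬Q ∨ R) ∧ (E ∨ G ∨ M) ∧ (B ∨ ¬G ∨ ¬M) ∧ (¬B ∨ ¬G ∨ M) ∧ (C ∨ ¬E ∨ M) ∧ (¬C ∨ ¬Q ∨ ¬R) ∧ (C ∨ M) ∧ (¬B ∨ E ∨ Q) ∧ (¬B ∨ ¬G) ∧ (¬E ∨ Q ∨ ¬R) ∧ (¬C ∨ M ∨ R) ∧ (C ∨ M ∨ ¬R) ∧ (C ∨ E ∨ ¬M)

No satisfying assignment exists.

Case G = True:
  (¬B ∨ ¬G) forces B = False.
  (B ∨ E ∨ ¬G) forces E = True.
  (B ∨ ¬G ∨ ¬M) forces M = False.
  (M ∨ ¬Q) forces Q = False.
  (¬G ∨ M ∨ R) forces R = True.
  Clause (¬E ∨ Q ∨ ¬R) is falsified — contradiction.
Case G = False:
  (G ∨ ¬Q) forces Q = False.
  (G ∨ Q ∨ ¬R) forces R = False.
  (E ∨ Q) forces E = True.
  (C ∨ R) forces C = True.
  Clause (¬C ∨ G ∨ Q) is falsified — contradiction.
Both cases fail, so the formula is unsatisfiable.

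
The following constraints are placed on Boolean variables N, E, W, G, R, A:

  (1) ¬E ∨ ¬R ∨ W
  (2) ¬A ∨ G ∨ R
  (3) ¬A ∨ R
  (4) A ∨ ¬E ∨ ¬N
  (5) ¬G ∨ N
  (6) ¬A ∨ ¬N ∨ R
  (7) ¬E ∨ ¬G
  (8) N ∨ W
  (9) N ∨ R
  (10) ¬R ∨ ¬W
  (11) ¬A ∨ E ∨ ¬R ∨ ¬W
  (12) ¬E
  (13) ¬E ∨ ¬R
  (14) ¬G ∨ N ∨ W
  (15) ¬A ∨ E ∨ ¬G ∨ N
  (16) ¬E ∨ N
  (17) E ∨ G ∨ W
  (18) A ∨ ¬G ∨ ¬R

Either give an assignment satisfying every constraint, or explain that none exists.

Unit clause (¬E) forces E = False.
Try N = False:
  (¬G ∨ N) forces G = False.
  (N ∨ W) forces W = True.
  (N ∨ R) forces R = True.
  clause (¬R ∨ ¬W) is falsified — backtrack.
So N = True.
Set W = False.
  then (E ∨ G ∨ W) forces G = True.
Set R = False.
  then (¬A ∨ R) forces A = False.
All clauses satisfied.

N = True, E = False, W = False, G = True, R = False, A = False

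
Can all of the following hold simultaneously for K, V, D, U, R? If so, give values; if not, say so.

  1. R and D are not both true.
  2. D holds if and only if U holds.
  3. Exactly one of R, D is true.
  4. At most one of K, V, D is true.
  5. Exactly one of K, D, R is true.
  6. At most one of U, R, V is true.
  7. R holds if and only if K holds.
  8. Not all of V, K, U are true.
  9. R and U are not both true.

K = False, V = False, D = True, U = True, R = False

  (1) R=F, D=T — not both ✓
  (2) D=T, U=T — same ✓
  (3) {R, D}: 1 true — exactly one ✓
  (4) {K, V, D}: 1 true — at most one ✓
  (5) {K, D, R}: 1 true — exactly one ✓
  (6) {U, R, V}: 1 true — at most one ✓
  (7) R=F, K=F — same ✓
  (8) {V, K, U}: 1/3 true — not all ✓
  (9) R=F, U=T — not both ✓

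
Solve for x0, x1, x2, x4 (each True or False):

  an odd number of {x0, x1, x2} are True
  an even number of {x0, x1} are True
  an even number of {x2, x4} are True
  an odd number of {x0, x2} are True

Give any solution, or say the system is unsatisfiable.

x0 = False, x1 = False, x2 = True, x4 = True

{x0, x1, x2}: 1 true → odd ✓
{x0, x1}: 0 true → even ✓
{x2, x4}: 2 true → even ✓
{x0, x2}: 1 true → odd ✓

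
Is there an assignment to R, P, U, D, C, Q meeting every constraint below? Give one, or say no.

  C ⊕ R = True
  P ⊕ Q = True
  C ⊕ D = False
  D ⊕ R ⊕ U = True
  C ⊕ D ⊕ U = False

R: False; P: False; U: False; D: True; C: True; Q: True

C ⊕ R = T ⊕ F = True ✓
P ⊕ Q = F ⊕ T = True ✓
C ⊕ D = T ⊕ T = False ✓
D ⊕ R ⊕ U = T ⊕ F ⊕ F = True ✓
C ⊕ D ⊕ U = T ⊕ T ⊕ F = False ✓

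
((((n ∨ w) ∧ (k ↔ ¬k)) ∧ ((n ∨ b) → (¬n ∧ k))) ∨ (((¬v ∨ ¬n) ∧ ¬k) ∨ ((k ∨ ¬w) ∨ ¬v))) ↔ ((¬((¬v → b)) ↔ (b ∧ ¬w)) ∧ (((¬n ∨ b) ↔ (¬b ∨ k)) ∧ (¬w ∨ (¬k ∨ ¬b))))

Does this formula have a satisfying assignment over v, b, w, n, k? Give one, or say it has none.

v = True, b = False, w = False, n = False, k = True

  ((((n ∨ w) ∧ (k ↔ ¬k)) ∧ ((n ∨ b) → (¬n ∧ k))) ∨ (((¬v ∨ ¬n) ∧ ¬k) ∨ ((k ∨ ¬w) ∨ ¬v))) ↔ ((¬((¬v → b)) ↔ (b ∧ ¬w)) ∧ (((¬n ∨ b) ↔ (¬b ∨ k)) ∧ (¬w ∨ (¬k ∨ ¬b)))) = True
    (((n ∨ w) ∧ (k ↔ ¬k)) ∧ ((n ∨ b) → (¬n ∧ k))) ∨ (((¬v ∨ ¬n) ∧ ¬k) ∨ ((k ∨ ¬w) ∨ ¬v)) = True
      ((n ∨ w) ∧ (k ↔ ¬k)) ∧ ((n ∨ b) → (¬n ∧ k)) = False
        (n ∨ w) ∧ (k ↔ ¬k) = False
          n ∨ w = False
          k ↔ ¬k = False
            ¬k = False
        (n ∨ b) → (¬n ∧ k) = True
          n ∨ b = False
          ¬n ∧ k = True
            ¬n = True
      ((¬v ∨ ¬n) ∧ ¬k) ∨ ((k ∨ ¬w) ∨ ¬v) = True
        (¬v ∨ ¬n) ∧ ¬k = False
          ¬v ∨ ¬n = True
            ¬v = False
            ¬n = True
          ¬k = False
        (k ∨ ¬w) ∨ ¬v = True
          k ∨ ¬w = True
            ¬w = True
          ¬v = False
    (¬((¬v → b)) ↔ (b ∧ ¬w)) ∧ (((¬n ∨ b) ↔ (¬b ∨ k)) ∧ (¬w ∨ (¬k ∨ ¬b))) = True
      ¬((¬v → b)) ↔ (b ∧ ¬w) = True
        ¬((¬v → b)) = False
          ¬v → b = True
            ¬v = False
        b ∧ ¬w = False
          ¬w = True
      ((¬n ∨ b) ↔ (¬b ∨ k)) ∧ (¬w ∨ (¬k ∨ ¬b)) = True
        (¬n ∨ b) ↔ (¬b ∨ k) = True
          ¬n ∨ b = True
            ¬n = True
          ¬b ∨ k = True
            ¬b = True
        ¬w ∨ (¬k ∨ ¬b) = True
          ¬w = True
          ¬k ∨ ¬b = True
            ¬k = False
            ¬b = True
The formula evaluates to True.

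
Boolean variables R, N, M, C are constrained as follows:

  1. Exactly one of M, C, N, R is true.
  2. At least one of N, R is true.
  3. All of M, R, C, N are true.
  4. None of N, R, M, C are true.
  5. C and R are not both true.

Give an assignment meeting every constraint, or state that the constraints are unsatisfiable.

The formula is unsatisfiable.

Case R = True:
  Constraint (4) is violated (R=T) — contradiction.
Case R = False:
  Constraint (3) is violated (R=F) — contradiction.
Both cases fail — unsatisfiable.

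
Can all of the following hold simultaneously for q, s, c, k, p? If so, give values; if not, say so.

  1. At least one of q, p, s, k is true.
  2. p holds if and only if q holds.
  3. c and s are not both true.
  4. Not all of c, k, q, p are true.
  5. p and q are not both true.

q=F; s=T; c=F; k=F; p=F

  (1) {q, p, s, k}: 1 true — at least one ✓
  (2) p=F, q=F — same ✓
  (3) c=F, s=T — not both ✓
  (4) {c, k, q, p}: 0/4 true — not all ✓
  (5) p=F, q=F — not both ✓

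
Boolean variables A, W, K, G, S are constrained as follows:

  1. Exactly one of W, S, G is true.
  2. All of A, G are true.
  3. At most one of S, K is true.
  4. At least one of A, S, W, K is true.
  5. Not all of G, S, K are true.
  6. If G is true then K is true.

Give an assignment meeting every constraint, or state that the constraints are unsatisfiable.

A = True; W = False; K = True; G = True; S = False

  (1) {W, S, G}: 1 true — exactly one ✓
  (2) {A, G}: all 2 true ✓
  (3) {S, K}: 1 true — at most one ✓
  (4) {A, S, W, K}: 2 true — at least one ✓
  (5) {G, S, K}: 2/3 true — not all ✓
  (6) G=T ⇒ K: T ✓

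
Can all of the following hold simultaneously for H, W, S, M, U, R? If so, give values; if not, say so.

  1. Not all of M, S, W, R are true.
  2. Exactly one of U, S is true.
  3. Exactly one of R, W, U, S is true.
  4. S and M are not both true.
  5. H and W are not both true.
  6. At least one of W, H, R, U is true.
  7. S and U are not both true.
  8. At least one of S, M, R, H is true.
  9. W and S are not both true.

H = True, W = False, S = True, M = False, U = False, R = False

  (1) {M, S, W, R}: 1/4 true — not all ✓
  (2) {U, S}: 1 true — exactly one ✓
  (3) {R, W, U, S}: 1 true — exactly one ✓
  (4) S=T, M=F — not both ✓
  (5) H=T, W=F — not both ✓
  (6) {W, H, R, U}: 1 true — at least one ✓
  (7) S=T, U=F — not both ✓
  (8) {S, M, R, H}: 2 true — at least one ✓
  (9) W=F, S=T — not both ✓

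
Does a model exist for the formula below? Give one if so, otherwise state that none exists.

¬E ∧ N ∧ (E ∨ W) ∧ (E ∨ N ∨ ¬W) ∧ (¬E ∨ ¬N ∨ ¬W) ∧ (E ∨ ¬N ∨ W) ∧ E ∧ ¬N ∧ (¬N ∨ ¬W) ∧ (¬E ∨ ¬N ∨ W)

No satisfying assignment exists.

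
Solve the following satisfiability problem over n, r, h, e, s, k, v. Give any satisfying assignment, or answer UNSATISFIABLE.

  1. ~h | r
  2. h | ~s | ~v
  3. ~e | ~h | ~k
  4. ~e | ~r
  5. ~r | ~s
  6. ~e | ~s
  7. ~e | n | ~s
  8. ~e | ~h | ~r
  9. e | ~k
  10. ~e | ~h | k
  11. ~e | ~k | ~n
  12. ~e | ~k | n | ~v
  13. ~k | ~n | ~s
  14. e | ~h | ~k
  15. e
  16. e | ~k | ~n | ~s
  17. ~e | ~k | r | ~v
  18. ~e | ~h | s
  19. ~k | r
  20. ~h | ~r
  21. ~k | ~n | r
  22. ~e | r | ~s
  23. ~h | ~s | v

n=T; r=F; h=F; e=T; s=F; k=F; v=F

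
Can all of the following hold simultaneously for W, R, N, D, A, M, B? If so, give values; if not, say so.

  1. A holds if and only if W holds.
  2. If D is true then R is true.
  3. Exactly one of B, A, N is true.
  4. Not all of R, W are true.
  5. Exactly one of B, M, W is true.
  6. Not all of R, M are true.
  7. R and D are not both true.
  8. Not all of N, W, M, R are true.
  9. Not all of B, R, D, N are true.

W = False, R = True, N = False, D = False, A = False, M = False, B = True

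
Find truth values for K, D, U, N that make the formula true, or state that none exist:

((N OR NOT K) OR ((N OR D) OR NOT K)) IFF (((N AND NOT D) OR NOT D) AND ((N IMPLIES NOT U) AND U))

K = False, D = False, U = True, N = False

  ((N OR NOT K) OR ((N OR D) OR NOT K)) IFF (((N AND NOT D) OR NOT D) AND ((N IMPLIES NOT U) AND U)) = True
    (N OR NOT K) OR ((N OR D) OR NOT K) = True
      N OR NOT K = True
        NOT K = True
      (N OR D) OR NOT K = True
        N OR D = False
        NOT K = True
    ((N AND NOT D) OR NOT D) AND ((N IMPLIES NOT U) AND U) = True
      (N AND NOT D) OR NOT D = True
        N AND NOT D = False
          NOT D = True
        NOT D = True
      (N IMPLIES NOT U) AND U = True
        N IMPLIES NOT U = True
          NOT U = False
The formula evaluates to True.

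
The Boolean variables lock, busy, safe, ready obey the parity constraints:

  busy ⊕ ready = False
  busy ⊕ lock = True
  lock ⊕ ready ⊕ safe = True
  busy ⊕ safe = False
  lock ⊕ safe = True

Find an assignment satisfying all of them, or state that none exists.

lock=T, busy=F, safe=F, ready=F

busy ⊕ ready = F ⊕ F = False ✓
busy ⊕ lock = F ⊕ T = True ✓
lock ⊕ ready ⊕ safe = T ⊕ F ⊕ F = True ✓
busy ⊕ safe = F ⊕ F = False ✓
lock ⊕ safe = T ⊕ F = True ✓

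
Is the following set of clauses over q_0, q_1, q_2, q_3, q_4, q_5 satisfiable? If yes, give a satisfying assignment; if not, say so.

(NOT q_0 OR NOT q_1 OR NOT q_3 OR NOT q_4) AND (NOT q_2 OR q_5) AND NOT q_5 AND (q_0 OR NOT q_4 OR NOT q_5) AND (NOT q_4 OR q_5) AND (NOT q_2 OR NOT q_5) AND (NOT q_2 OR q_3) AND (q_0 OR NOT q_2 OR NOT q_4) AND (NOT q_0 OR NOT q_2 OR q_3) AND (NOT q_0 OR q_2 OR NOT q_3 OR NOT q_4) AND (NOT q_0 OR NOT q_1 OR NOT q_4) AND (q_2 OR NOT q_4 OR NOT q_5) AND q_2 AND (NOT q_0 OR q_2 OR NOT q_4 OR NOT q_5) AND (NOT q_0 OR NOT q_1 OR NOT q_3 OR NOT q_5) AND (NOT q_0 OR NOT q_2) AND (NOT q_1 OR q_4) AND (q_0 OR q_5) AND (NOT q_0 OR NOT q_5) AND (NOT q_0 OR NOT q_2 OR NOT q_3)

Unsatisfiable — no assignment works.

Case q_2 = True:
  (NOT q_2 OR q_5) forces q_5 = True.
  Clause (NOT q_5) is falsified — contradiction.
Case q_2 = False:
  Clause (q_2) is falsified — contradiction.
Both cases fail, so the formula is unsatisfiable.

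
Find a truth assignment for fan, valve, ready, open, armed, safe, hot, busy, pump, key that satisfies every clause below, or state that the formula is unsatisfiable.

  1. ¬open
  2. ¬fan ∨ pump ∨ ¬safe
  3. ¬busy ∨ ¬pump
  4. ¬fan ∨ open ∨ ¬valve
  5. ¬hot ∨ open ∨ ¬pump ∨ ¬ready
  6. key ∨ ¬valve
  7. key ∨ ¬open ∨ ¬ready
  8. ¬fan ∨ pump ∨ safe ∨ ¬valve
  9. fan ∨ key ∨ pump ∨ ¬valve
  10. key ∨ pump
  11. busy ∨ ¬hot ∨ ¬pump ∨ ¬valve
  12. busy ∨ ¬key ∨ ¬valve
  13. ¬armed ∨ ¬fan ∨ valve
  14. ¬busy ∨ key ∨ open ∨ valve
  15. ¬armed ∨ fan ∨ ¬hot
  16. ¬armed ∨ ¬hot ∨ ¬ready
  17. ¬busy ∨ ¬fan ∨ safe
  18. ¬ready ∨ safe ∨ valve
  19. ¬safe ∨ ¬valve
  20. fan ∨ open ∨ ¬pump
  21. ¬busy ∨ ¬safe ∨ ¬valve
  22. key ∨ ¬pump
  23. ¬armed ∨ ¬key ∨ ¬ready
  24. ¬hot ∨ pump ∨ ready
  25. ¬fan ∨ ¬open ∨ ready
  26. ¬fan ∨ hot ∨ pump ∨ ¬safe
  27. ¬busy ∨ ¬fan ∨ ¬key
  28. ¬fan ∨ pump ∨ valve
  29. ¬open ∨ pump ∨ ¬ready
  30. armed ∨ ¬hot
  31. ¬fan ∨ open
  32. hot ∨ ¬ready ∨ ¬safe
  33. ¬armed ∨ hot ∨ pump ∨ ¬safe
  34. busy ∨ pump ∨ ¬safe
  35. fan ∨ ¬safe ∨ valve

fan = False; valve = False; ready = False; open = False; armed = True; safe = False; hot = False; busy = True; pump = False; key = True

Unit clause (¬open) forces open = False.
In (¬fan ∨ open) only ¬fan is left, so fan = False.
In (fan ∨ open ∨ ¬pump) only ¬pump is left, so pump = False.
In (key ∨ pump) only key is left, so key = True.
Set valve = False.
  then (fan ∨ ¬safe ∨ valve) forces safe = False.
  then (¬ready ∨ safe ∨ valve) forces ready = False.
  then (¬hot ∨ pump ∨ ready) forces hot = False.
Set armed = True.
Set busy = True.
All clauses satisfied.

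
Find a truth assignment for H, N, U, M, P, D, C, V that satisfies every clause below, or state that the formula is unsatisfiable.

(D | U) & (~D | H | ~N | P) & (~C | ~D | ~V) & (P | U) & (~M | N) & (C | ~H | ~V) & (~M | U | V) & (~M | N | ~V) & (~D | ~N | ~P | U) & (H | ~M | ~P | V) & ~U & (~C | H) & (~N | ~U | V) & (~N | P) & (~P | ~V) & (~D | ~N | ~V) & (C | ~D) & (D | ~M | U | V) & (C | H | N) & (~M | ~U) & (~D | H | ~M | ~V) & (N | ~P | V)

Case U = True:
  Clause (~U) is falsified — contradiction.
Case U = False:
  (D | U) forces D = True.
  (P | U) forces P = True.
  (~D | ~N | ~P | U) forces N = False.
  (~M | N) forces M = False.
  (~P | ~V) forces V = False.
  Clause (N | ~P | V) is falsified — contradiction.
Both cases fail, so the formula is unsatisfiable.

UNSATISFIABLE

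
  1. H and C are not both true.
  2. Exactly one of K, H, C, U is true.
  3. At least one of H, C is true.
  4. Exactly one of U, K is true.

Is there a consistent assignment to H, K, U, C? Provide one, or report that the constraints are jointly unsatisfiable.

Unsatisfiable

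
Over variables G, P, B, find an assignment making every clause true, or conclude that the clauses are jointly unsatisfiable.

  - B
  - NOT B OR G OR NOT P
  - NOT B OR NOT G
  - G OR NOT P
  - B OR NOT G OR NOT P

Unit clause (B) forces B = True.
In (NOT B OR NOT G) only NOT G is left, so G = False.
In (G OR NOT P) only NOT P is left, so P = False.
Check each clause:
  (B): B holds.
  (NOT B OR G OR NOT P): NOT P holds.
  (NOT B OR NOT G): NOT G holds.
  (G OR NOT P): NOT P holds.
  (B OR NOT G OR NOT P): B holds.
All clauses satisfied.

G=F, P=F, B=T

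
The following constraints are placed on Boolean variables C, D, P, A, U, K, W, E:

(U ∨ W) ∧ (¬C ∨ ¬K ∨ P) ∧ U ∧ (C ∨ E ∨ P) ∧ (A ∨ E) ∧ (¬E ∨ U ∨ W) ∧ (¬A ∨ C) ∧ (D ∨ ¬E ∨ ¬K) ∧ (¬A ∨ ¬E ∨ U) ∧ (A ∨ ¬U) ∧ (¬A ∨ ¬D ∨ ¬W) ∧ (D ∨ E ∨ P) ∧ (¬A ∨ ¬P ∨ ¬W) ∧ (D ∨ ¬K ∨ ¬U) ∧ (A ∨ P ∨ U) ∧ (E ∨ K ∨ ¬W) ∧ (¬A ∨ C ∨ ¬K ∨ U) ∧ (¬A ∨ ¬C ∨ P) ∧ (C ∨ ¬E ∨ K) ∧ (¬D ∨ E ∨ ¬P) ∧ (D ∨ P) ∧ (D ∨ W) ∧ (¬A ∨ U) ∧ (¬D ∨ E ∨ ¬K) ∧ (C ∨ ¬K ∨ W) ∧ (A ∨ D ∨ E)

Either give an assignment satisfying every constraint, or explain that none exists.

C = True, D = True, P = True, A = True, U = True, K = True, W = False, E = True

Unit clause (U) forces U = True.
In (A ∨ ¬U) only A is left, so A = True.
In (¬A ∨ C) only C is left, so C = True.
In (¬A ∨ ¬C ∨ P) only P is left, so P = True.
In (¬A ∨ ¬P ∨ ¬W) only ¬W is left, so W = False.
In (D ∨ W) only D is left, so D = True.
In (¬D ∨ E ∨ ¬P) only E is left, so E = True.
Set K = True.
All clauses satisfied.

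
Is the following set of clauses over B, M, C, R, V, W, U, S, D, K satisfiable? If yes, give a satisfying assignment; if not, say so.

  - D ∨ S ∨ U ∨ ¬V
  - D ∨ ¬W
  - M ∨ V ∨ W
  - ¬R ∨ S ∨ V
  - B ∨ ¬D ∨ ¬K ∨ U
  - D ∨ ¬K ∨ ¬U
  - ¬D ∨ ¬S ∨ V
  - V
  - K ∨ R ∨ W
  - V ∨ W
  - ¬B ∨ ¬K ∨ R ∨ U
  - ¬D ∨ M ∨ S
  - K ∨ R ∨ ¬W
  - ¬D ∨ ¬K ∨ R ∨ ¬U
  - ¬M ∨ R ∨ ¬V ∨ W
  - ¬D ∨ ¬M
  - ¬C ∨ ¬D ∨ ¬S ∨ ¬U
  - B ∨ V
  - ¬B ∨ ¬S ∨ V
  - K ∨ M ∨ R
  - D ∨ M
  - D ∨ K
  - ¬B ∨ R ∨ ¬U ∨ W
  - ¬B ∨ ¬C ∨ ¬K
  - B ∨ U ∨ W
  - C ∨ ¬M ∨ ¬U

B = False, M = False, C = False, R = True, V = True, W = True, U = True, S = True, D = True, K = True

Unit clause (V) forces V = True.
Set B = False.
Set M = False.
  then (D ∨ M) forces D = True.
  then (¬D ∨ M ∨ S) forces S = True.
Set C = False.
Try R = False:
  (K ∨ M ∨ R) forces K = True.
  (B ∨ ¬D ∨ ¬K ∨ U) forces U = True.
  clause (¬D ∨ ¬K ∨ R ∨ ¬U) is falsified — backtrack.
So R = True.
Set W = True.
Set U = True.
Set K = True.
All clauses satisfied.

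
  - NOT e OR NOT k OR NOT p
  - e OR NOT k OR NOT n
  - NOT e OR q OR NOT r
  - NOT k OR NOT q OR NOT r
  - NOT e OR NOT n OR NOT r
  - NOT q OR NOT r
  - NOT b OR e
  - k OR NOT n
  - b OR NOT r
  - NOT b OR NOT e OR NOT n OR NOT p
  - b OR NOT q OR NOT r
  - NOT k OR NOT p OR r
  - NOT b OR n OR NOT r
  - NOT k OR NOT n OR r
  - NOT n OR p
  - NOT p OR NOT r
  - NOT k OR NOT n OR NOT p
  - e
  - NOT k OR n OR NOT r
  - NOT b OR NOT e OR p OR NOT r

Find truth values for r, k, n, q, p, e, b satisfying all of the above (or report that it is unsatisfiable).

Unit clause (e) forces e = True.
Try r = True:
  (NOT e OR q OR NOT r) forces q = True.
  clause (NOT q OR NOT r) is falsified — backtrack.
So r = False.
Set k = False.
  then (k OR NOT n) forces n = False.
Set q = False.
Set p = False.
Set b = False.
All clauses satisfied.

r=F; k=F; n=F; q=F; p=F; e=T; b=F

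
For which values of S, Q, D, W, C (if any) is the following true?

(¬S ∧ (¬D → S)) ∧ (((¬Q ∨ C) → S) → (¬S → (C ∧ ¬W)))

S = False; Q = False; D = True; W = False; C = True

  ¬S ∧ (¬D → S) = True
    ¬S = True
    ¬D → S = True
      ¬D = False
  ((¬Q ∨ C) → S) → (¬S → (C ∧ ¬W)) = True
    (¬Q ∨ C) → S = False
      ¬Q ∨ C = True
        ¬Q = True
    ¬S → (C ∧ ¬W) = True
      ¬S = True
      C ∧ ¬W = True
        ¬W = True
Both conjuncts True, so the formula holds.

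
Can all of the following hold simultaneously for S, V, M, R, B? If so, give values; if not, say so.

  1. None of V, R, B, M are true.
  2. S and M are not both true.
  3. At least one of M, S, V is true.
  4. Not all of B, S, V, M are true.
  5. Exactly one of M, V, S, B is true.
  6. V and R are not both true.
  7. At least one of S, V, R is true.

S=T, V=F, M=F, R=F, B=F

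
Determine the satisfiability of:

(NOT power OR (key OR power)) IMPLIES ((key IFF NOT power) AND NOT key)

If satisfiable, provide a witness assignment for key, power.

key = False; power = True

  (NOT power OR (key OR power)) IMPLIES ((key IFF NOT power) AND NOT key) = True
    NOT power OR (key OR power) = True
      NOT power = False
      key OR power = True
    (key IFF NOT power) AND NOT key = True
      key IFF NOT power = True
        NOT power = False
      NOT key = True
The formula evaluates to True.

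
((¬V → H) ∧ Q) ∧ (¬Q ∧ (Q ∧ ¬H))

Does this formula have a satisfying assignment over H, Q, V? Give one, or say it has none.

UNSATISFIABLE

Case Q = True: the conjunct ¬Q is False.
Case Q = False: the conjunct Q is False.
Both cases fail — unsatisfiable.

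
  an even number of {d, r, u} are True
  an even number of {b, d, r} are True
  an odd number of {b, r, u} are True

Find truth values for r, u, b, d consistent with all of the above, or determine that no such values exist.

r: True, u: True, b: True, d: False

{d, r, u}: 2 true → even ✓
{b, d, r}: 2 true → even ✓
{b, r, u}: 3 true → odd ✓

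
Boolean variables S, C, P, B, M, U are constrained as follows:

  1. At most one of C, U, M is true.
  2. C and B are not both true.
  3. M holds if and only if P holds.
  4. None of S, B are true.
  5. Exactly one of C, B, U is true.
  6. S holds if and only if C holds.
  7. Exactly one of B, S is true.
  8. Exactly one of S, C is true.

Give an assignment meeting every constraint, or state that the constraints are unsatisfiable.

Case S = True:
  Constraint (4) is violated (S=T) — contradiction.
Case S = False:
  (4) forces B = False.
  Constraint (7) is violated (B=F, S=F) — contradiction.
Both cases fail — unsatisfiable.

No satisfying assignment exists.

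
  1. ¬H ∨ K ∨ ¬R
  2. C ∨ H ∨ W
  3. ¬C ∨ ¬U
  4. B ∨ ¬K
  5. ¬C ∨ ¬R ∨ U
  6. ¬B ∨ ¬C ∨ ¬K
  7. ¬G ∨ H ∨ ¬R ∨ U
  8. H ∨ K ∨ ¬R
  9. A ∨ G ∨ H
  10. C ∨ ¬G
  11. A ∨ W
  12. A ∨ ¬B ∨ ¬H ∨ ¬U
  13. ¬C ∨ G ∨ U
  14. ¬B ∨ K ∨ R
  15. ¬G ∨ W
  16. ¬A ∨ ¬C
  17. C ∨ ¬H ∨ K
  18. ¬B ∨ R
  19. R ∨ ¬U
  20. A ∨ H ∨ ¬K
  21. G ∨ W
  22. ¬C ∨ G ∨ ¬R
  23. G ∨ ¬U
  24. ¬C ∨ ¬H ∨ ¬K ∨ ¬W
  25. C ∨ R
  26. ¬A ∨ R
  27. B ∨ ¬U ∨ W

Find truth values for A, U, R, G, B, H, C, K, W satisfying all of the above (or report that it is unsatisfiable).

Set A = False.
  then (A ∨ W) forces W = True.
Set U = False.
Set R = False.
  then (¬B ∨ R) forces B = False.
  then (C ∨ R) forces C = True.
  then (B ∨ ¬K) forces K = False.
  then (¬C ∨ G ∨ U) forces G = True.
Set H = False.
All clauses satisfied.

A: False, U: False, R: False, G: True, B: False, H: False, C: True, K: False, W: True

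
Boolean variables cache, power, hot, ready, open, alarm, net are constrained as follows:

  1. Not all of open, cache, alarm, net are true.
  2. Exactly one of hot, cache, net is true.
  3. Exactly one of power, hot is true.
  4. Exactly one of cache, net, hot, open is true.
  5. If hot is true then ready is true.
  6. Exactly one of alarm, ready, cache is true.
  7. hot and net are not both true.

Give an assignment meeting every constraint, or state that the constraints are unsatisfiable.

cache = False, power = False, hot = True, ready = True, open = False, alarm = False, net = False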